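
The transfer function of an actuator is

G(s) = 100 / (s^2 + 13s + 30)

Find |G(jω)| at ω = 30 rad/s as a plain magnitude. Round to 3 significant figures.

0.105

Substitute s = j30:
Numerator: 100 = 100 + j0
Denominator: (j30)^2 + 13(j30) + 30 = -870 + j390
|N| = √(100² + 0²) ≈ 100, ∠N ≈ 0.00°
|D| = √(870² + 390²) ≈ 953.41, ∠D ≈ 155.85°
|G| = 100 / 953.41 ≈ 0.10489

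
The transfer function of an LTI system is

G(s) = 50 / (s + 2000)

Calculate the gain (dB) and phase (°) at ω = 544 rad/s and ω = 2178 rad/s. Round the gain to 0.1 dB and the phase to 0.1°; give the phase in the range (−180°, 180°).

ω = 544: -32.4 dB, -15.2°; ω = 2178: -35.4 dB, -47.4°

At s = jω = j544:
pole (s+2000): 2000 + j544 → |·| = √(2000²+544²) = √4295936 ≈ 2072.7, ∠ = arctan(544/2000) ≈ 15.22°
|G| = 50 / 2072.7 ≈ 0.024123
Gain = 20 log₁₀(0.024123) ≈ -32.35 dB
∠G = 0.00° − 15.22° = -15.22°

At s = jω = j2178:
pole (s+2000): 2000 + j2178 → |·| = √(2000²+2178²) = √8743684 ≈ 2957, ∠ = arctan(2178/2000) ≈ 47.44°
|G| = 50 / 2957 ≈ 0.016909
Gain = 20 log₁₀(0.016909) ≈ -35.44 dB
∠G = 0.00° − 47.44° = -47.44°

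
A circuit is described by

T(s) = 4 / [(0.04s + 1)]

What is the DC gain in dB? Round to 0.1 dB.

12.0 dB

T(0) = 4 · 1 / 1 = 4
20 log₁₀(4) ≈ 12.04 dB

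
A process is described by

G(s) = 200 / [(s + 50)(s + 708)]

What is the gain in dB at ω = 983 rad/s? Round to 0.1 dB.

-75.5 dB

At s = jω = j983:
pole (s+50): 50 + j983 → |·| = √(50²+983²) = √968789 ≈ 984.27, ∠ = arctan(983/50) ≈ 87.09°
pole (s+708): 708 + j983 → |·| = √(708²+983²) = √1467553 ≈ 1211.4, ∠ = arctan(983/708) ≈ 54.24°
|G| = 200 / 1.1923e+06 ≈ 0.00016774
Gain = 20 log₁₀(0.00016774) ≈ -75.51 dB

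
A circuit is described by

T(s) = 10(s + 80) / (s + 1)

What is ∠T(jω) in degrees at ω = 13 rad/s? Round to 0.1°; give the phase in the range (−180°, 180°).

At s = jω = j13:
zero (s+80): 80 + j13 → |·| = √(80²+13²) = √6569 ≈ 81.049, ∠ = arctan(13/80) ≈ 9.23°
pole (s+1): 1 + j13 → |·| = √(1²+13²) = √170 ≈ 13.038, ∠ = arctan(13/1) ≈ 85.60°
∠T = 9.23° − 85.60° = -76.37°

-76.4°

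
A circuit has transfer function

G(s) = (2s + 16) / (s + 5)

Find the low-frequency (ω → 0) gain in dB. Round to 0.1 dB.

10.1 dB

G(0) = 16 / 5 = 3.2
20 log₁₀(3.2) ≈ 10.10 dB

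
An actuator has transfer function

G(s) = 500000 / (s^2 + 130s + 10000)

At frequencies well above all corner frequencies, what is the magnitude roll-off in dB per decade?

Each pole contributes −20 dB/decade at high frequency; each zero contributes +20 dB/decade.
Net: 0 zero(s) − 2 pole(s) → -40 dB/decade.

-40 dB/decade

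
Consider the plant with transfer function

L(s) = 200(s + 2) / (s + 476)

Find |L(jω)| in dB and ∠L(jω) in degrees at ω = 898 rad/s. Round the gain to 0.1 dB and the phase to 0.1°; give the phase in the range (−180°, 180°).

44.9 dB, 27.8°

At s = jω = j898:
zero (s+2): 2 + j898 → |·| = √(2²+898²) = √806408 ≈ 898, ∠ = arctan(898/2) ≈ 89.87°
pole (s+476): 476 + j898 → |·| = √(476²+898²) = √1032980 ≈ 1016.4, ∠ = arctan(898/476) ≈ 62.07°
|L| = 200 · 898 / 1016.4 ≈ 176.7
Gain = 20 log₁₀(176.7) ≈ 44.94 dB
∠L = 89.87° − 62.07° = 27.80°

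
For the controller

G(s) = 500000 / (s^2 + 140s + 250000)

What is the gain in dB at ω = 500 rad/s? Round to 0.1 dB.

17.1 dB

At s = jω = j500:
quadratic: (j500)² + 140·j500 + 250000 = 0 + j70000 → |·| ≈ 70000, ∠ ≈ 90.00°
|G| = 500000 / 70000 ≈ 7.1429
Gain = 20 log₁₀(7.1429) ≈ 17.08 dB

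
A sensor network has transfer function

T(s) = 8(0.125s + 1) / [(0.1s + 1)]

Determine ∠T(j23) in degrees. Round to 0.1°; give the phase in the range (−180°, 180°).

At ω = 23 rad/s:
zero (1 + j23·0.125) = 1 + j2.875 → |·| ≈ 3.0439, ∠ ≈ 70.82°
pole (1 + j23·0.1) = 1 + j2.3 → |·| ≈ 2.508, ∠ ≈ 66.50°
∠T = (70.82°) − (66.50°) = 4.32°

4.3°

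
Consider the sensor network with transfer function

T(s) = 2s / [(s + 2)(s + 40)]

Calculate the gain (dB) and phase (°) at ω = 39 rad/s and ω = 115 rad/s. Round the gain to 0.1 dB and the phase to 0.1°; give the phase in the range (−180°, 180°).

ω = 39: -28.9 dB, -41.3°; ω = 115: -35.7 dB, -69.8°

At s = jω = j39:
zero at origin: s = j39 → |·| = 39, ∠ = 90.00°
pole (s+2): 2 + j39 → |·| = √(2²+39²) = √1525 ≈ 39.051, ∠ = arctan(39/2) ≈ 87.06°
pole (s+40): 40 + j39 → |·| = √(40²+39²) = √3121 ≈ 55.866, ∠ = arctan(39/40) ≈ 44.27°
|T| = 2 · 39 / 2181.6 ≈ 0.035754
Gain = 20 log₁₀(0.035754) ≈ -28.93 dB
∠T = 90.00° − 131.33° = -41.33°

At s = jω = j115:
zero at origin: s = j115 → |·| = 115, ∠ = 90.00°
pole (s+2): 2 + j115 → |·| = √(2²+115²) = √13229 ≈ 115.02, ∠ = arctan(115/2) ≈ 89.00°
pole (s+40): 40 + j115 → |·| = √(40²+115²) = √14825 ≈ 121.76, ∠ = arctan(115/40) ≈ 70.82°
|T| = 2 · 115 / 14005 ≈ 0.016423
Gain = 20 log₁₀(0.016423) ≈ -35.69 dB
∠T = 90.00° − 159.82° = -69.82°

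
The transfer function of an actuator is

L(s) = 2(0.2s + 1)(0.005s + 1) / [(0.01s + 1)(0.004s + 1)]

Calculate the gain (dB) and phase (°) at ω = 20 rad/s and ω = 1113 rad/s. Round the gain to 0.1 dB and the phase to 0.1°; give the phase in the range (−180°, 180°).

ω = 20: 18.2 dB, 65.8°; ω = 1113: 33.9 dB, 7.3°

At ω = 20 rad/s:
zero (1 + j20·0.2) = 1 + j4 → |·| ≈ 4.1231, ∠ ≈ 75.96°
zero (1 + j20·0.005) = 1 + j0.1 → |·| ≈ 1.005, ∠ ≈ 5.71°
pole (1 + j20·0.01) = 1 + j0.2 → |·| ≈ 1.0198, ∠ ≈ 11.31°
pole (1 + j20·0.004) = 1 + j0.08 → |·| ≈ 1.0032, ∠ ≈ 4.57°
|L| = 2 · 4.1231 · 1.005 / (1.0198 · 1.0032) ≈ 8.1006
Gain = 20 log₁₀(8.1006) ≈ 18.17 dB
∠L = (75.96° + 5.71°) − (11.31° + 4.57°) = 65.79°

At ω = 1113 rad/s:
zero (1 + j1113·0.2) = 1 + j222.6 → |·| ≈ 222.6, ∠ ≈ 89.74°
zero (1 + j1113·0.005) = 1 + j5.565 → |·| ≈ 5.6541, ∠ ≈ 79.81°
pole (1 + j1113·0.01) = 1 + j11.13 → |·| ≈ 11.175, ∠ ≈ 84.87°
pole (1 + j1113·0.004) = 1 + j4.452 → |·| ≈ 4.5629, ∠ ≈ 77.34°
|L| = 2 · 222.6 · 5.6541 / (11.175 · 4.5629) ≈ 49.366
Gain = 20 log₁₀(49.366) ≈ 33.87 dB
∠L = (89.74° + 79.81°) − (84.87° + 77.34°) = 7.34°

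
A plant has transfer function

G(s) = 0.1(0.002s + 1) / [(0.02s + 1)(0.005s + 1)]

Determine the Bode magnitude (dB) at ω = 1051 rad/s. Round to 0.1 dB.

-53.7 dB

At ω = 1051 rad/s:
zero (1 + j1051·0.002) = 1 + j2.102 → |·| ≈ 2.3277, ∠ ≈ 64.56°
pole (1 + j1051·0.02) = 1 + j21.02 → |·| ≈ 21.044, ∠ ≈ 87.28°
pole (1 + j1051·0.005) = 1 + j5.255 → |·| ≈ 5.3493, ∠ ≈ 79.23°
|G| = 0.1 · 2.3277 / (21.044 · 5.3493) ≈ 0.0020678
Gain = 20 log₁₀(0.0020678) ≈ -53.69 dB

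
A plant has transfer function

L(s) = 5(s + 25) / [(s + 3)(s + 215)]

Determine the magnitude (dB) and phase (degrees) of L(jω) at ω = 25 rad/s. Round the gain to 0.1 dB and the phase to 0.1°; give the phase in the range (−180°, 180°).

-29.8 dB, -44.8°

At s = jω = j25:
zero (s+25): 25 + j25 → |·| = √(25²+25²) = √1250 ≈ 35.355, ∠ = arctan(25/25) ≈ 45.00°
pole (s+3): 3 + j25 → |·| = √(3²+25²) = √634 ≈ 25.179, ∠ = arctan(25/3) ≈ 83.16°
pole (s+215): 215 + j25 → |·| = √(215²+25²) = √46850 ≈ 216.45, ∠ = arctan(25/215) ≈ 6.63°
|L| = 5 · 35.355 / 5450 ≈ 0.032436
Gain = 20 log₁₀(0.032436) ≈ -29.78 dB
∠L = 45.00° − 89.79° = -44.79°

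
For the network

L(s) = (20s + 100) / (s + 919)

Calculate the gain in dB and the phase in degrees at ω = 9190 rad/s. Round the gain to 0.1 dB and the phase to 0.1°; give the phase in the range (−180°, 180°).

26.0 dB, 5.7°

Substitute s = j9190:
Numerator: 20(j9190) + 100 = 100 + j183800
Denominator: (j9190) + 919 = 919 + j9190
|N| = √(100² + 183800²) ≈ 1.838e+05, ∠N ≈ 89.97°
|D| = √(919² + 9190²) ≈ 9235.8, ∠D ≈ 84.29°
|L| = 1.838e+05 / 9235.8 ≈ 19.901
Gain = 20 log₁₀(19.901) ≈ 25.98 dB
∠L = 89.97° − 84.29° = 5.68°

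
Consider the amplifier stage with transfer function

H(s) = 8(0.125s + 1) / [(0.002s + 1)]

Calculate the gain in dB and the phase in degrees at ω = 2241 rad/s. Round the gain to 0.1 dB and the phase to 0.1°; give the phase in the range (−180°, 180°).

53.8 dB, 12.4°

At ω = 2241 rad/s:
zero (1 + j2241·0.125) = 1 + j280.125 → |·| ≈ 280.13, ∠ ≈ 89.80°
pole (1 + j2241·0.002) = 1 + j4.482 → |·| ≈ 4.5922, ∠ ≈ 77.42°
|H| = 8 · 280.13 / (4.5922) ≈ 488.01
Gain = 20 log₁₀(488.01) ≈ 53.77 dB
∠H = (89.80°) − (77.42°) = 12.38°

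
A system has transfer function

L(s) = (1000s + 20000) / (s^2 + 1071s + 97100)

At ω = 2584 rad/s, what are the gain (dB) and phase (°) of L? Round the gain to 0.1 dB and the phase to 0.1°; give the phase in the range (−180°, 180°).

Substitute s = j2584:
Numerator: 1000(j2584) + 20000 = 20000 + j2584000
Denominator: (j2584)^2 + 1071(j2584) + 97100 = -6579956 + j2767464
|N| = √(20000² + 2584000²) ≈ 2.5841e+06, ∠N ≈ 89.56°
|D| = √(6579956² + 2767464²) ≈ 7.1383e+06, ∠D ≈ 157.19°
|L| = 2.5841e+06 / 7.1383e+06 ≈ 0.362
Gain = 20 log₁₀(0.362) ≈ -8.83 dB
∠L = 89.56° − 157.19° = -67.63°

-8.8 dB, -67.6°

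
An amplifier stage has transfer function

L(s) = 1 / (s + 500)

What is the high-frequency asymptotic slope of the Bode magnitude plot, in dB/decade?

-20 dB/decade

Each pole contributes −20 dB/decade at high frequency; each zero contributes +20 dB/decade.
Net: 0 zero(s) − 1 pole(s) → -20 dB/decade.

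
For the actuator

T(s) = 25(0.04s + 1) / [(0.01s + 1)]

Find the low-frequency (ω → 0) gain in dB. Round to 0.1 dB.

28.0 dB

T(0) = 25 · 1 / 1 = 25
20 log₁₀(25) ≈ 27.96 dB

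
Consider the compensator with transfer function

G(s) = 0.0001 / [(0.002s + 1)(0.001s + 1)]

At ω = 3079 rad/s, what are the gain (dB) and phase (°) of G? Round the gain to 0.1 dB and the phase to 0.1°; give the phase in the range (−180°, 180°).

At ω = 3079 rad/s:
pole (1 + j3079·0.002) = 1 + j6.158 → |·| ≈ 6.2387, ∠ ≈ 80.78°
pole (1 + j3079·0.001) = 1 + j3.079 → |·| ≈ 3.2373, ∠ ≈ 72.01°
|G| = 0.0001 · 1 / (6.2387 · 3.2373) ≈ 4.9513e-06
Gain = 20 log₁₀(4.9513e-06) ≈ -106.11 dB
∠G = (0°) − (80.78° + 72.01°) = -152.79°

-106.1 dB, -152.8°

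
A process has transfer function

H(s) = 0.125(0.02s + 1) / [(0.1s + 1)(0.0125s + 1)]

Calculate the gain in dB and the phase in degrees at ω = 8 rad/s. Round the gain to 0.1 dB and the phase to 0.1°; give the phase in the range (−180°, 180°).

-20.1 dB, -35.3°

At ω = 8 rad/s:
zero (1 + j8·0.02) = 1 + j0.16 → |·| ≈ 1.0127, ∠ ≈ 9.09°
pole (1 + j8·0.1) = 1 + j0.8 → |·| ≈ 1.2806, ∠ ≈ 38.66°
pole (1 + j8·0.0125) = 1 + j0.1 → |·| ≈ 1.005, ∠ ≈ 5.71°
|H| = 0.125 · 1.0127 / (1.2806 · 1.005) ≈ 0.098358
Gain = 20 log₁₀(0.098358) ≈ -20.14 dB
∠H = (9.09°) − (38.66° + 5.71°) = -35.28°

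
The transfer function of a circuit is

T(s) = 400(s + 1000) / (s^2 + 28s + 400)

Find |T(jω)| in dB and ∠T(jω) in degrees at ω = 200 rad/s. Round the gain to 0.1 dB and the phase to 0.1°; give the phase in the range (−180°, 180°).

20.2 dB, -160.6°

At s = jω = j200:
zero (s+1000): 1000 + j200 → |·| = √(1000²+200²) = √1040000 ≈ 1019.8, ∠ = arctan(200/1000) ≈ 11.31°
quadratic: (j200)² + 28·j200 + 400 = -39600 + j5600 → |·| ≈ 39994, ∠ ≈ 171.95°
|T| = 400 · 1019.8 / 39994 ≈ 10.2
Gain = 20 log₁₀(10.2) ≈ 20.17 dB
∠T = 11.31° − 171.95° = -160.64°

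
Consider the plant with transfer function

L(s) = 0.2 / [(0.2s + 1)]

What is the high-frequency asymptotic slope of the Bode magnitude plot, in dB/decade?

Each pole contributes −20 dB/decade at high frequency; each zero contributes +20 dB/decade.
Net: 0 zero(s) − 1 pole(s) → -20 dB/decade.

-20 dB/decade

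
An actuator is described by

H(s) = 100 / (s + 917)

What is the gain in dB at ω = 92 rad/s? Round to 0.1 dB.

Substitute s = j92:
Numerator: 100 = 100 + j0
Denominator: (j92) + 917 = 917 + j92
|N| = √(100² + 0²) ≈ 100, ∠N ≈ 0.00°
|D| = √(917² + 92²) ≈ 921.6, ∠D ≈ 5.73°
|H| = 100 / 921.6 ≈ 0.10851
Gain = 20 log₁₀(0.10851) ≈ -19.29 dB

-19.3 dB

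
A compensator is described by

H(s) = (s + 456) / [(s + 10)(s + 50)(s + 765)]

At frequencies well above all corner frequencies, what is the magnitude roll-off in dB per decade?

Each pole contributes −20 dB/decade at high frequency; each zero contributes +20 dB/decade.
Net: 1 zero(s) − 3 pole(s) → -40 dB/decade.

-40 dB/decade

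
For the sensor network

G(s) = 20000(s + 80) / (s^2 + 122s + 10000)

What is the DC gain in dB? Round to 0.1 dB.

44.1 dB

G(0) = 20000·80 / 10000 = 160
20 log₁₀(160) ≈ 44.08 dB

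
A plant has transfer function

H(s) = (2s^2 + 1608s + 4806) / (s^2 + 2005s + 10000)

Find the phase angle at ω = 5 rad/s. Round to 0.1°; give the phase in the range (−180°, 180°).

Substitute s = j5:
Numerator: 2(j5)^2 + 1608(j5) + 4806 = 4756 + j8040
Denominator: (j5)^2 + 2005(j5) + 10000 = 9975 + j10025
|N| = √(4756² + 8040²) ≈ 9341.4, ∠N ≈ 59.39°
|D| = √(9975² + 10025²) ≈ 14142, ∠D ≈ 45.14°
∠H = 59.39° − 45.14° = 14.25°

14.3°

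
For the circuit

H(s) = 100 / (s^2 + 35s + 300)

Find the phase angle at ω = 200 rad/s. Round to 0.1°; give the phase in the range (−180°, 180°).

-170.0°

Substitute s = j200:
Numerator: 100 = 100 + j0
Denominator: (j200)^2 + 35(j200) + 300 = -39700 + j7000
|N| = √(100² + 0²) ≈ 100, ∠N ≈ 0.00°
|D| = √(39700² + 7000²) ≈ 40312, ∠D ≈ 170.00°
∠H = 0.00° − 170.00° = -170.00°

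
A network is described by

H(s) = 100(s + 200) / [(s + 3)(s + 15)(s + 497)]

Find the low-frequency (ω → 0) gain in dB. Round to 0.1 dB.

H(0) = 100·200 / (3·15·497) ≈ 0.89425
20 log₁₀(0.89425) ≈ -0.97 dB

-1.0 dB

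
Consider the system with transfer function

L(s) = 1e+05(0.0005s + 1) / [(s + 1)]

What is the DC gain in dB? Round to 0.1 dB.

100.0 dB

L(0) = 1e+05 · 1 / 1 = 1e+05
20 log₁₀(1e+05) ≈ 100.00 dB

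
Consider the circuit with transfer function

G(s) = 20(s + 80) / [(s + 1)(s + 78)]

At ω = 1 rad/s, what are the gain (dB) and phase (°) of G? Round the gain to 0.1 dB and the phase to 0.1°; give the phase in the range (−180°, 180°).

23.2 dB, -45.0°

At s = jω = j1:
zero (s+80): 80 + j1 → |·| = √(80²+1²) = √6401 ≈ 80.006, ∠ = arctan(1/80) ≈ 0.72°
pole (s+1): 1 + j1 → |·| = √(1²+1²) = √2 ≈ 1.4142, ∠ = arctan(1/1) ≈ 45.00°
pole (s+78): 78 + j1 → |·| = √(78²+1²) = √6085 ≈ 78.006, ∠ = arctan(1/78) ≈ 0.73°
|G| = 20 · 80.006 / 110.32 ≈ 14.504
Gain = 20 log₁₀(14.504) ≈ 23.23 dB
∠G = 0.72° − 45.73° = -45.01°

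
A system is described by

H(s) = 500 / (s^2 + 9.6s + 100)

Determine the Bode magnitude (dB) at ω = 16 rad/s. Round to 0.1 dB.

At s = jω = j16:
quadratic: (j16)² + 9.6·j16 + 100 = -156 + j153.6 → |·| ≈ 218.93, ∠ ≈ 135.44°
|H| = 500 / 218.93 ≈ 2.2838
Gain = 20 log₁₀(2.2838) ≈ 7.17 dB

7.2 dB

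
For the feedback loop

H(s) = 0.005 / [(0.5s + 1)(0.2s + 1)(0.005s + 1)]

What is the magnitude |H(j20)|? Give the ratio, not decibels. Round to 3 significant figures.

0.000120

At ω = 20 rad/s:
pole (1 + j20·0.5) = 1 + j10 → |·| ≈ 10.05, ∠ ≈ 84.29°
pole (1 + j20·0.2) = 1 + j4 → |·| ≈ 4.1231, ∠ ≈ 75.96°
pole (1 + j20·0.005) = 1 + j0.1 → |·| ≈ 1.005, ∠ ≈ 5.71°
|H| = 0.005 · 1 / (10.05 · 4.1231 · 1.005) ≈ 0.00012006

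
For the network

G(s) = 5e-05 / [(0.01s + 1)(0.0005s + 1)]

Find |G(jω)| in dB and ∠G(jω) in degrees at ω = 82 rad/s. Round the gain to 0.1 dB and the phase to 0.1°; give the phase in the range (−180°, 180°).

At ω = 82 rad/s:
pole (1 + j82·0.01) = 1 + j0.82 → |·| ≈ 1.2932, ∠ ≈ 39.35°
pole (1 + j82·0.0005) = 1 + j0.041 → |·| ≈ 1.0008, ∠ ≈ 2.35°
|G| = 5e-05 · 1 / (1.2932 · 1.0008) ≈ 3.8633e-05
Gain = 20 log₁₀(3.8633e-05) ≈ -88.26 dB
∠G = (0°) − (39.35° + 2.35°) = -41.70°

-88.3 dB, -41.7°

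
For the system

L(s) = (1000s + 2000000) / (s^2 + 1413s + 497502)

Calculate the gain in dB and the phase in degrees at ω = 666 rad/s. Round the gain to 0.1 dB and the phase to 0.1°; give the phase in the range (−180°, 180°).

7.0 dB, -68.3°

Substitute s = j666:
Numerator: 1000(j666) + 2000000 = 2000000 + j666000
Denominator: (j666)^2 + 1413(j666) + 497502 = 53946 + j941058
|N| = √(2000000² + 666000²) ≈ 2.108e+06, ∠N ≈ 18.42°
|D| = √(53946² + 941058²) ≈ 9.426e+05, ∠D ≈ 86.72°
|L| = 2.108e+06 / 9.426e+05 ≈ 2.2364
Gain = 20 log₁₀(2.2364) ≈ 6.99 dB
∠L = 18.42° − 86.72° = -68.30°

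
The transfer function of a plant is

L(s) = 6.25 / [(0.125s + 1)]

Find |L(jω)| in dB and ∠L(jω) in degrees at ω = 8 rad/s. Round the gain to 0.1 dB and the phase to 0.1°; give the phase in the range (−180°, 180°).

At ω = 8 rad/s:
pole (1 + j8·0.125) = 1 + j1 → |·| ≈ 1.4142, ∠ ≈ 45.00°
|L| = 6.25 · 1 / (1.4142) ≈ 4.4195
Gain = 20 log₁₀(4.4195) ≈ 12.91 dB
∠L = (0°) − (45.00°) = -45.00°

12.9 dB, -45.0°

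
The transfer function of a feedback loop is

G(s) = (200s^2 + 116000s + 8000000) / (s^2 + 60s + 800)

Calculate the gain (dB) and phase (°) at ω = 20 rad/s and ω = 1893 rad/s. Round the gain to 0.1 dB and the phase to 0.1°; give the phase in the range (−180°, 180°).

Substitute s = j20:
Numerator: 200(j20)^2 + 116000(j20) + 8000000 = 7920000 + j2320000
Denominator: (j20)^2 + 60(j20) + 800 = 400 + j1200
|N| = √(7920000² + 2320000²) ≈ 8.2528e+06, ∠N ≈ 16.33°
|D| = √(400² + 1200²) ≈ 1264.9, ∠D ≈ 71.57°
|G| = 8.2528e+06 / 1264.9 ≈ 6524.5
Gain = 20 log₁₀(6524.5) ≈ 76.29 dB
∠G = 16.33° − 71.57° = -55.24°

Substitute s = j1893:
Numerator: 200(j1893)^2 + 116000(j1893) + 8000000 = -708689800 + j219588000
Denominator: (j1893)^2 + 60(j1893) + 800 = -3582649 + j113580
|N| = √(708689800² + 219588000²) ≈ 7.4193e+08, ∠N ≈ 162.78°
|D| = √(3582649² + 113580²) ≈ 3.5844e+06, ∠D ≈ 178.18°
|G| = 7.4193e+08 / 3.5844e+06 ≈ 206.99
Gain = 20 log₁₀(206.99) ≈ 46.32 dB
∠G = 162.78° − 178.18° = -15.40°

ω = 20: 76.3 dB, -55.2°; ω = 1893: 46.3 dB, -15.4°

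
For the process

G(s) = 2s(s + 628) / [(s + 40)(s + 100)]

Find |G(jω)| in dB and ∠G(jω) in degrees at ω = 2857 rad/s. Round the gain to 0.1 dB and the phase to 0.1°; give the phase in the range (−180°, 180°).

6.2 dB, -9.6°

At s = jω = j2857:
zero (s+628): 628 + j2857 → |·| = √(628²+2857²) = √8556833 ≈ 2925.2, ∠ = arctan(2857/628) ≈ 77.60°
zero at origin: s = j2857 → |·| = 2857, ∠ = 90.00°
pole (s+40): 40 + j2857 → |·| = √(40²+2857²) = √8164049 ≈ 2857.3, ∠ = arctan(2857/40) ≈ 89.20°
pole (s+100): 100 + j2857 → |·| = √(100²+2857²) = √8172449 ≈ 2858.7, ∠ = arctan(2857/100) ≈ 88.00°
|G| = 2 · 8.3573e+06 / 8.1682e+06 ≈ 2.0463
Gain = 20 log₁₀(2.0463) ≈ 6.22 dB
∠G = 167.60° − 177.20° = -9.60°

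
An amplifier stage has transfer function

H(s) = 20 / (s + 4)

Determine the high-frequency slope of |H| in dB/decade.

-20 dB/decade

Each pole contributes −20 dB/decade at high frequency; each zero contributes +20 dB/decade.
Net: 0 zero(s) − 1 pole(s) → -20 dB/decade.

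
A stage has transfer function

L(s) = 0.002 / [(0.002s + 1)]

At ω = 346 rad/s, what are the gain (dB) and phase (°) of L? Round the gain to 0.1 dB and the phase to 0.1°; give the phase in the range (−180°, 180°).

-55.7 dB, -34.7°

At ω = 346 rad/s:
pole (1 + j346·0.002) = 1 + j0.692 → |·| ≈ 1.2161, ∠ ≈ 34.68°
|L| = 0.002 · 1 / (1.2161) ≈ 0.0016446
Gain = 20 log₁₀(0.0016446) ≈ -55.68 dB
∠L = (0°) − (34.68°) = -34.68°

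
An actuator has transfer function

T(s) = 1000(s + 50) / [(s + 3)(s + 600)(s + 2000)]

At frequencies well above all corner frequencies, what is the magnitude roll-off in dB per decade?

-40 dB/decade

Each pole contributes −20 dB/decade at high frequency; each zero contributes +20 dB/decade.
Net: 1 zero(s) − 3 pole(s) → -40 dB/decade.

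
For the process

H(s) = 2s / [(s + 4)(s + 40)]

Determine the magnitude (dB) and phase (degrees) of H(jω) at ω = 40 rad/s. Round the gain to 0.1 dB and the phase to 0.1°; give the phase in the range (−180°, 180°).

-29.1 dB, -39.3°

At s = jω = j40:
zero at origin: s = j40 → |·| = 40, ∠ = 90.00°
pole (s+4): 4 + j40 → |·| = √(4²+40²) = √1616 ≈ 40.2, ∠ = arctan(40/4) ≈ 84.29°
pole (s+40): 40 + j40 → |·| = √(40²+40²) = √3200 ≈ 56.569, ∠ = arctan(40/40) ≈ 45.00°
|H| = 2 · 40 / 2274.1 ≈ 0.035179
Gain = 20 log₁₀(0.035179) ≈ -29.07 dB
∠H = 90.00° − 129.29° = -39.29°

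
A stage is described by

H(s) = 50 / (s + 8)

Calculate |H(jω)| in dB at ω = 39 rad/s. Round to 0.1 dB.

2.0 dB

Substitute s = j39:
Numerator: 50 = 50 + j0
Denominator: (j39) + 8 = 8 + j39
|N| = √(50² + 0²) ≈ 50, ∠N ≈ 0.00°
|D| = √(8² + 39²) ≈ 39.812, ∠D ≈ 78.41°
|H| = 50 / 39.812 ≈ 1.2559
Gain = 20 log₁₀(1.2559) ≈ 1.98 dB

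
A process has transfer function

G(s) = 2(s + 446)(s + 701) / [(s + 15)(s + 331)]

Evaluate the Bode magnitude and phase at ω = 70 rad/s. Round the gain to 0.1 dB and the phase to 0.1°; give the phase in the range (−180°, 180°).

28.4 dB, -75.2°

At s = jω = j70:
zero (s+446): 446 + j70 → |·| = √(446²+70²) = √203816 ≈ 451.46, ∠ = arctan(70/446) ≈ 8.92°
zero (s+701): 701 + j70 → |·| = √(701²+70²) = √496301 ≈ 704.49, ∠ = arctan(70/701) ≈ 5.70°
pole (s+15): 15 + j70 → |·| = √(15²+70²) = √5125 ≈ 71.589, ∠ = arctan(70/15) ≈ 77.91°
pole (s+331): 331 + j70 → |·| = √(331²+70²) = √114461 ≈ 338.32, ∠ = arctan(70/331) ≈ 11.94°
|G| = 2 · 3.1805e+05 / 24220 ≈ 26.263
Gain = 20 log₁₀(26.263) ≈ 28.39 dB
∠G = 14.62° − 89.85° = -75.23°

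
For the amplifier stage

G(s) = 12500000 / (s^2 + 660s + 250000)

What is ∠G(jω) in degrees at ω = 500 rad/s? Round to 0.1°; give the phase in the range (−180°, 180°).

-90.0°

At s = jω = j500:
quadratic: (j500)² + 660·j500 + 250000 = 0 + j330000 → |·| ≈ 3.3e+05, ∠ ≈ 90.00°
∠G = 0.00° − 90.00° = -90.00°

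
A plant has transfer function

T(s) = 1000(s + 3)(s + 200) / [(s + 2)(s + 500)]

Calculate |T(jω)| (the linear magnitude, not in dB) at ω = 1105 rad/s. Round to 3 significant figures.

At s = jω = j1105:
zero (s+3): 3 + j1105 → |·| = √(3²+1105²) = √1221034 ≈ 1105, ∠ = arctan(1105/3) ≈ 89.84°
zero (s+200): 200 + j1105 → |·| = √(200²+1105²) = √1261025 ≈ 1123, ∠ = arctan(1105/200) ≈ 79.74°
pole (s+2): 2 + j1105 → |·| = √(2²+1105²) = √1221029 ≈ 1105, ∠ = arctan(1105/2) ≈ 89.90°
pole (s+500): 500 + j1105 → |·| = √(500²+1105²) = √1471025 ≈ 1212.9, ∠ = arctan(1105/500) ≈ 65.65°
|T| = 1000 · 1.2409e+06 / 1.3403e+06 ≈ 925.84

926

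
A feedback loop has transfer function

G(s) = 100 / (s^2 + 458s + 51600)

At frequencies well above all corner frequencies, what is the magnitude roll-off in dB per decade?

-40 dB/decade

Each pole contributes −20 dB/decade at high frequency; each zero contributes +20 dB/decade.
Net: 0 zero(s) − 2 pole(s) → -40 dB/decade.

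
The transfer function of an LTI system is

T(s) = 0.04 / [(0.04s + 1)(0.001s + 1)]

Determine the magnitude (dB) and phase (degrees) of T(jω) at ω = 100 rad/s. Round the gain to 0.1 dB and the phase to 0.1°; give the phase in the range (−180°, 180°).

-40.3 dB, -81.7°

At ω = 100 rad/s:
pole (1 + j100·0.04) = 1 + j4 → |·| ≈ 4.1231, ∠ ≈ 75.96°
pole (1 + j100·0.001) = 1 + j0.1 → |·| ≈ 1.005, ∠ ≈ 5.71°
|T| = 0.04 · 1 / (4.1231 · 1.005) ≈ 0.0096532
Gain = 20 log₁₀(0.0096532) ≈ -40.31 dB
∠T = (0°) − (75.96° + 5.71°) = -81.67°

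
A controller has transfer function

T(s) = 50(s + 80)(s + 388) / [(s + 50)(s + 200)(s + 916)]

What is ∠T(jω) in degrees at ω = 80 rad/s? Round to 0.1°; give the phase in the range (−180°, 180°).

At s = jω = j80:
zero (s+80): 80 + j80 → |·| = √(80²+80²) = √12800 ≈ 113.14, ∠ = arctan(80/80) ≈ 45.00°
zero (s+388): 388 + j80 → |·| = √(388²+80²) = √156944 ≈ 396.16, ∠ = arctan(80/388) ≈ 11.65°
pole (s+50): 50 + j80 → |·| = √(50²+80²) = √8900 ≈ 94.34, ∠ = arctan(80/50) ≈ 57.99°
pole (s+200): 200 + j80 → |·| = √(200²+80²) = √46400 ≈ 215.41, ∠ = arctan(80/200) ≈ 21.80°
pole (s+916): 916 + j80 → |·| = √(916²+80²) = √845456 ≈ 919.49, ∠ = arctan(80/916) ≈ 4.99°
∠T = 56.65° − 84.78° = -28.13°

-28.1°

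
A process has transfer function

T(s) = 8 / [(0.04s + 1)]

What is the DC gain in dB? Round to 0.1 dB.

T(0) = 8 · 1 / 1 = 8
20 log₁₀(8) ≈ 18.06 dB

18.1 dB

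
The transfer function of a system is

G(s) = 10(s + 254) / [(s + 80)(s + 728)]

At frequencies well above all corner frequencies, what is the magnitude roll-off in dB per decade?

-20 dB/decade

Each pole contributes −20 dB/decade at high frequency; each zero contributes +20 dB/decade.
Net: 1 zero(s) − 2 pole(s) → -20 dB/decade.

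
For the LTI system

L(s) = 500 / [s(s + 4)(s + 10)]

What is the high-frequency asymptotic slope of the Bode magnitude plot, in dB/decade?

Each pole contributes −20 dB/decade at high frequency; each zero contributes +20 dB/decade.
Net: 0 zero(s) − 3 pole(s) → -60 dB/decade.

-60 dB/decade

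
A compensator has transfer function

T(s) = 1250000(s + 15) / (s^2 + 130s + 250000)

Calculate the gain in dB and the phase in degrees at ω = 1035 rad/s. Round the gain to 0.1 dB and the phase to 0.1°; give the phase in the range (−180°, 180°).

At s = jω = j1035:
zero (s+15): 15 + j1035 → |·| = √(15²+1035²) = √1071450 ≈ 1035.1, ∠ = arctan(1035/15) ≈ 89.17°
quadratic: (j1035)² + 130·j1035 + 250000 = -821225 + j134550 → |·| ≈ 8.3217e+05, ∠ ≈ 170.70°
|T| = 1250000 · 1035.1 / 8.3217e+05 ≈ 1554.8
Gain = 20 log₁₀(1554.8) ≈ 63.83 dB
∠T = 89.17° − 170.70° = -81.53°

63.8 dB, -81.5°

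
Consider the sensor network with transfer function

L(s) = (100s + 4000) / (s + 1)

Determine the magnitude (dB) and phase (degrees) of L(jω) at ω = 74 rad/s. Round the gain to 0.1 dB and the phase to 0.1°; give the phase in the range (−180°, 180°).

Substitute s = j74:
Numerator: 100(j74) + 4000 = 4000 + j7400
Denominator: (j74) + 1 = 1 + j74
|N| = √(4000² + 7400²) ≈ 8411.9, ∠N ≈ 61.61°
|D| = √(1² + 74²) ≈ 74.007, ∠D ≈ 89.23°
|L| = 8411.9 / 74.007 ≈ 113.66
Gain = 20 log₁₀(113.66) ≈ 41.11 dB
∠L = 61.61° − 89.23° = -27.62°

41.1 dB, -27.6°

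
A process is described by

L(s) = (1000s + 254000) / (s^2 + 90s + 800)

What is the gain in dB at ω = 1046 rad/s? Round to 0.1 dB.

Substitute s = j1046:
Numerator: 1000(j1046) + 254000 = 254000 + j1046000
Denominator: (j1046)^2 + 90(j1046) + 800 = -1093316 + j94140
|N| = √(254000² + 1046000²) ≈ 1.0764e+06, ∠N ≈ 76.35°
|D| = √(1093316² + 94140²) ≈ 1.0974e+06, ∠D ≈ 175.08°
|L| = 1.0764e+06 / 1.0974e+06 ≈ 0.98086
Gain = 20 log₁₀(0.98086) ≈ -0.17 dB

-0.2 dB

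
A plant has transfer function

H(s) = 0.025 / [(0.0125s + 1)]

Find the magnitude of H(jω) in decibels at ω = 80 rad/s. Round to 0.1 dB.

At ω = 80 rad/s:
pole (1 + j80·0.0125) = 1 + j1 → |·| ≈ 1.4142, ∠ ≈ 45.00°
|H| = 0.025 · 1 / (1.4142) ≈ 0.017678
Gain = 20 log₁₀(0.017678) ≈ -35.05 dB

-35.1 dB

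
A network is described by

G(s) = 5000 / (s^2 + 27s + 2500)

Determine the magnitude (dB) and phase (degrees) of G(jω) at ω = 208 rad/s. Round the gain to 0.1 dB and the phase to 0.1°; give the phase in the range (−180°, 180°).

-18.3 dB, -172.2°

At s = jω = j208:
quadratic: (j208)² + 27·j208 + 2500 = -40764 + j5616 → |·| ≈ 41149, ∠ ≈ 172.16°
|G| = 5000 / 41149 ≈ 0.12151
Gain = 20 log₁₀(0.12151) ≈ -18.31 dB
∠G = 0.00° − 172.16° = -172.16°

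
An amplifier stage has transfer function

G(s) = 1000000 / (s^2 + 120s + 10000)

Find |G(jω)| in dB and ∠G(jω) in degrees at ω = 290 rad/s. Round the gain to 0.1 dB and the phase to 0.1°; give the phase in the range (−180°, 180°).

At s = jω = j290:
quadratic: (j290)² + 120·j290 + 10000 = -74100 + j34800 → |·| ≈ 81865, ∠ ≈ 154.84°
|G| = 1000000 / 81865 ≈ 12.215
Gain = 20 log₁₀(12.215) ≈ 21.74 dB
∠G = 0.00° − 154.84° = -154.84°

21.7 dB, -154.8°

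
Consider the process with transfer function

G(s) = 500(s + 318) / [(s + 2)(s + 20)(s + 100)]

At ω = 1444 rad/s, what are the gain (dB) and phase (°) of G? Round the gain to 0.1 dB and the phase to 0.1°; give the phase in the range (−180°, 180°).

-72.2 dB, 172.4°

At s = jω = j1444:
zero (s+318): 318 + j1444 → |·| = √(318²+1444²) = √2186260 ≈ 1478.6, ∠ = arctan(1444/318) ≈ 77.58°
pole (s+2): 2 + j1444 → |·| = √(2²+1444²) = √2085140 ≈ 1444, ∠ = arctan(1444/2) ≈ 89.92°
pole (s+20): 20 + j1444 → |·| = √(20²+1444²) = √2085536 ≈ 1444.1, ∠ = arctan(1444/20) ≈ 89.21°
pole (s+100): 100 + j1444 → |·| = √(100²+1444²) = √2095136 ≈ 1447.5, ∠ = arctan(1444/100) ≈ 86.04°
|G| = 500 · 1478.6 / 3.0184e+09 ≈ 0.00024493
Gain = 20 log₁₀(0.00024493) ≈ -72.22 dB
∠G = 77.58° − 265.17° = -187.59° ≡ 172.41° (principal value)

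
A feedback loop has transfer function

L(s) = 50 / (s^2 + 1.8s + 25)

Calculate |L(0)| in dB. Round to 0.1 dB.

L(0) = 50 / 25 = 2
20 log₁₀(2) ≈ 6.02 dB

6.0 dB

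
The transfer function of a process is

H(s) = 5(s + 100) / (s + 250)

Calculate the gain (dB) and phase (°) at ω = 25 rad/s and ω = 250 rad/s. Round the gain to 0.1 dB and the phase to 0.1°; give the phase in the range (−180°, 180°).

At s = jω = j25:
zero (s+100): 100 + j25 → |·| = √(100²+25²) = √10625 ≈ 103.08, ∠ = arctan(25/100) ≈ 14.04°
pole (s+250): 250 + j25 → |·| = √(250²+25²) = √63125 ≈ 251.25, ∠ = arctan(25/250) ≈ 5.71°
|H| = 5 · 103.08 / 251.25 ≈ 2.0513
Gain = 20 log₁₀(2.0513) ≈ 6.24 dB
∠H = 14.04° − 5.71° = 8.33°

At s = jω = j250:
zero (s+100): 100 + j250 → |·| = √(100²+250²) = √72500 ≈ 269.26, ∠ = arctan(250/100) ≈ 68.20°
pole (s+250): 250 + j250 → |·| = √(250²+250²) = √125000 ≈ 353.55, ∠ = arctan(250/250) ≈ 45.00°
|H| = 5 · 269.26 / 353.55 ≈ 3.8079
Gain = 20 log₁₀(3.8079) ≈ 11.61 dB
∠H = 68.20° − 45.00° = 23.20°

ω = 25: 6.2 dB, 8.3°; ω = 250: 11.6 dB, 23.2°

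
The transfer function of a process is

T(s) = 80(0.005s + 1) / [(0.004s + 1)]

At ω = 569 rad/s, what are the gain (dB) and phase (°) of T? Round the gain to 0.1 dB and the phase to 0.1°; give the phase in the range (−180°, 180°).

39.7 dB, 4.4°

At ω = 569 rad/s:
zero (1 + j569·0.005) = 1 + j2.845 → |·| ≈ 3.0156, ∠ ≈ 70.63°
pole (1 + j569·0.004) = 1 + j2.276 → |·| ≈ 2.486, ∠ ≈ 66.28°
|T| = 80 · 3.0156 / (2.486) ≈ 97.043
Gain = 20 log₁₀(97.043) ≈ 39.74 dB
∠T = (70.63°) − (66.28°) = 4.35°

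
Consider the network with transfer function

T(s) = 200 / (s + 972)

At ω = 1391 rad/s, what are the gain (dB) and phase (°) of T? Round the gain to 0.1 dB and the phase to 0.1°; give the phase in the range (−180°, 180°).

At s = jω = j1391:
pole (s+972): 972 + j1391 → |·| = √(972²+1391²) = √2879665 ≈ 1697, ∠ = arctan(1391/972) ≈ 55.06°
|T| = 200 / 1697 ≈ 0.11786
Gain = 20 log₁₀(0.11786) ≈ -18.57 dB
∠T = 0.00° − 55.06° = -55.06°

-18.6 dB, -55.1°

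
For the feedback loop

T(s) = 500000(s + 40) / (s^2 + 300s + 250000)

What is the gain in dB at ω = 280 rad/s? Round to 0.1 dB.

57.4 dB

At s = jω = j280:
zero (s+40): 40 + j280 → |·| = √(40²+280²) = √80000 ≈ 282.84, ∠ = arctan(280/40) ≈ 81.87°
quadratic: (j280)² + 300·j280 + 250000 = 171600 + j84000 → |·| ≈ 1.9106e+05, ∠ ≈ 26.08°
|T| = 500000 · 282.84 / 1.9106e+05 ≈ 740.19
Gain = 20 log₁₀(740.19) ≈ 57.39 dB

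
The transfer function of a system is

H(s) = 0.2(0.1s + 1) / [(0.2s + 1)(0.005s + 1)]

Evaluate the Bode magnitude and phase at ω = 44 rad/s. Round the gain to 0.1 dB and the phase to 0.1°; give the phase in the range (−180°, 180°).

At ω = 44 rad/s:
zero (1 + j44·0.1) = 1 + j4.4 → |·| ≈ 4.5122, ∠ ≈ 77.20°
pole (1 + j44·0.2) = 1 + j8.8 → |·| ≈ 8.8566, ∠ ≈ 83.52°
pole (1 + j44·0.005) = 1 + j0.22 → |·| ≈ 1.0239, ∠ ≈ 12.41°
|H| = 0.2 · 4.5122 / (8.8566 · 1.0239) ≈ 0.099516
Gain = 20 log₁₀(0.099516) ≈ -20.04 dB
∠H = (77.20°) − (83.52° + 12.41°) = -18.73°

-20.0 dB, -18.7°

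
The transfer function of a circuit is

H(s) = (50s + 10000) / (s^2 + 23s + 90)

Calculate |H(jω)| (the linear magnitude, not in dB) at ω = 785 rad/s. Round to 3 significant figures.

0.0657

Substitute s = j785:
Numerator: 50(j785) + 10000 = 10000 + j39250
Denominator: (j785)^2 + 23(j785) + 90 = -616135 + j18055
|N| = √(10000² + 39250²) ≈ 40504, ∠N ≈ 75.71°
|D| = √(616135² + 18055²) ≈ 6.164e+05, ∠D ≈ 178.32°
|H| = 40504 / 6.164e+05 ≈ 0.065711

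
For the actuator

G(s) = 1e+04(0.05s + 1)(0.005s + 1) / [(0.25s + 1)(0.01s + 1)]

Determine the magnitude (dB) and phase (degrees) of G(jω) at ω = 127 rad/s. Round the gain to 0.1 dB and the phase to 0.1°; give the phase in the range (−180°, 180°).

At ω = 127 rad/s:
zero (1 + j127·0.05) = 1 + j6.35 → |·| ≈ 6.4283, ∠ ≈ 81.05°
zero (1 + j127·0.005) = 1 + j0.635 → |·| ≈ 1.1846, ∠ ≈ 32.42°
pole (1 + j127·0.25) = 1 + j31.75 → |·| ≈ 31.766, ∠ ≈ 88.20°
pole (1 + j127·0.01) = 1 + j1.27 → |·| ≈ 1.6164, ∠ ≈ 51.78°
|G| = 1e+04 · 6.4283 · 1.1846 / (31.766 · 1.6164) ≈ 1483.1
Gain = 20 log₁₀(1483.1) ≈ 63.42 dB
∠G = (81.05° + 32.42°) − (88.20° + 51.78°) = -26.51°

63.4 dB, -26.5°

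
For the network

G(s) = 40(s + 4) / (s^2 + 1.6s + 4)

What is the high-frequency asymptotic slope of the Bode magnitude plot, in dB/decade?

Each pole contributes −20 dB/decade at high frequency; each zero contributes +20 dB/decade.
Net: 1 zero(s) − 2 pole(s) → -20 dB/decade.

-20 dB/decade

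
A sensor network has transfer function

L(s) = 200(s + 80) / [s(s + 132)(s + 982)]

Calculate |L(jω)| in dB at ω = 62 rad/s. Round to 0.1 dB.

-52.9 dB

At s = jω = j62:
zero (s+80): 80 + j62 → |·| = √(80²+62²) = √10244 ≈ 101.21, ∠ = arctan(62/80) ≈ 37.78°
pole (s+132): 132 + j62 → |·| = √(132²+62²) = √21268 ≈ 145.84, ∠ = arctan(62/132) ≈ 25.16°
pole (s+982): 982 + j62 → |·| = √(982²+62²) = √968168 ≈ 983.96, ∠ = arctan(62/982) ≈ 3.61°
pole at origin: |s| = 62, ∠ = 90.00° (in denominator)
|L| = 200 · 101.21 / 8.897e+06 ≈ 0.0022751
Gain = 20 log₁₀(0.0022751) ≈ -52.86 dB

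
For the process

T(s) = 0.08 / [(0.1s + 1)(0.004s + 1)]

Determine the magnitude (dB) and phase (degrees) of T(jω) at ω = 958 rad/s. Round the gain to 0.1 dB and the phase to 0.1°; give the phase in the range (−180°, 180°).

-73.5 dB, -164.8°

At ω = 958 rad/s:
pole (1 + j958·0.1) = 1 + j95.8 → |·| ≈ 95.805, ∠ ≈ 89.40°
pole (1 + j958·0.004) = 1 + j3.832 → |·| ≈ 3.9603, ∠ ≈ 75.37°
|T| = 0.08 · 1 / (95.805 · 3.9603) ≈ 0.00021085
Gain = 20 log₁₀(0.00021085) ≈ -73.52 dB
∠T = (0°) − (89.40° + 75.37°) = -164.77°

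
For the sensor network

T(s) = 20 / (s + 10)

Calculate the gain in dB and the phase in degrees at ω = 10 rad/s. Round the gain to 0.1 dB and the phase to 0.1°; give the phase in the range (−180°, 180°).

3.0 dB, -45.0°

At s = jω = j10:
pole (s+10): 10 + j10 → |·| = √(10²+10²) = √200 ≈ 14.142, ∠ = arctan(10/10) ≈ 45.00°
|T| = 20 / 14.142 ≈ 1.4142
Gain = 20 log₁₀(1.4142) ≈ 3.01 dB
∠T = 0.00° − 45.00° = -45.00°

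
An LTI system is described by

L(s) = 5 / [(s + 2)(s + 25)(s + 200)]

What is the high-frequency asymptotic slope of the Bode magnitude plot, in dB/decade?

-60 dB/decade

Each pole contributes −20 dB/decade at high frequency; each zero contributes +20 dB/decade.
Net: 0 zero(s) − 3 pole(s) → -60 dB/decade.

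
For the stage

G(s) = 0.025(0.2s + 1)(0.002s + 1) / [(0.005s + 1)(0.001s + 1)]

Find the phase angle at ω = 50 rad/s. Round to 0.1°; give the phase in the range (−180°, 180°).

73.1°

At ω = 50 rad/s:
zero (1 + j50·0.2) = 1 + j10 → |·| ≈ 10.05, ∠ ≈ 84.29°
zero (1 + j50·0.002) = 1 + j0.1 → |·| ≈ 1.005, ∠ ≈ 5.71°
pole (1 + j50·0.005) = 1 + j0.25 → |·| ≈ 1.0308, ∠ ≈ 14.04°
pole (1 + j50·0.001) = 1 + j0.05 → |·| ≈ 1.0012, ∠ ≈ 2.86°
∠G = (84.29° + 5.71°) − (14.04° + 2.86°) = 73.10°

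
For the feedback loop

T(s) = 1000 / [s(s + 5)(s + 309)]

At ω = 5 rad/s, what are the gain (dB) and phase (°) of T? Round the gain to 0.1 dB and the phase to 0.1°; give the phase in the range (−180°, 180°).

-20.8 dB, -135.9°

At s = jω = j5:
pole (s+5): 5 + j5 → |·| = √(5²+5²) = √50 ≈ 7.0711, ∠ = arctan(5/5) ≈ 45.00°
pole (s+309): 309 + j5 → |·| = √(309²+5²) = √95506 ≈ 309.04, ∠ = arctan(5/309) ≈ 0.93°
pole at origin: |s| = 5, ∠ = 90.00° (in denominator)
|T| = 1000 / 10926 ≈ 0.091525
Gain = 20 log₁₀(0.091525) ≈ -20.77 dB
∠T = 0.00° − 135.93° = -135.93°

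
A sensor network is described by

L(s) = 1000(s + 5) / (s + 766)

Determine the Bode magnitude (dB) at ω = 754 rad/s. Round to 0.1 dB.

At s = jω = j754:
zero (s+5): 5 + j754 → |·| = √(5²+754²) = √568541 ≈ 754.02, ∠ = arctan(754/5) ≈ 89.62°
pole (s+766): 766 + j754 → |·| = √(766²+754²) = √1155272 ≈ 1074.8, ∠ = arctan(754/766) ≈ 44.55°
|L| = 1000 · 754.02 / 1074.8 ≈ 701.54
Gain = 20 log₁₀(701.54) ≈ 56.92 dB

56.9 dB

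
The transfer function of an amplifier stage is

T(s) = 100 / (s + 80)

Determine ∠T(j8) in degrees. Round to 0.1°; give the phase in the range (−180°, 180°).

Substitute s = j8:
Numerator: 100 = 100 + j0
Denominator: (j8) + 80 = 80 + j8
|N| = √(100² + 0²) ≈ 100, ∠N ≈ 0.00°
|D| = √(80² + 8²) ≈ 80.399, ∠D ≈ 5.71°
∠T = 0.00° − 5.71° = -5.71°

-5.7°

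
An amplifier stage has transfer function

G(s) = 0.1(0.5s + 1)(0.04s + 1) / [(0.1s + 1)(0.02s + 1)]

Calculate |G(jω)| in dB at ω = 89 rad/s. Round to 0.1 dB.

At ω = 89 rad/s:
zero (1 + j89·0.5) = 1 + j44.5 → |·| ≈ 44.511, ∠ ≈ 88.71°
zero (1 + j89·0.04) = 1 + j3.56 → |·| ≈ 3.6978, ∠ ≈ 74.31°
pole (1 + j89·0.1) = 1 + j8.9 → |·| ≈ 8.956, ∠ ≈ 83.59°
pole (1 + j89·0.02) = 1 + j1.78 → |·| ≈ 2.0417, ∠ ≈ 60.67°
|G| = 0.1 · 44.511 · 3.6978 / (8.956 · 2.0417) ≈ 0.90013
Gain = 20 log₁₀(0.90013) ≈ -0.91 dB

-0.9 dB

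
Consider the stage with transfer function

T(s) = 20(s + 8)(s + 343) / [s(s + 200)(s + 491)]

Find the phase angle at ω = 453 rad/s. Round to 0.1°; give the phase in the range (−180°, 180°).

-57.0°

At s = jω = j453:
zero (s+8): 8 + j453 → |·| = √(8²+453²) = √205273 ≈ 453.07, ∠ = arctan(453/8) ≈ 88.99°
zero (s+343): 343 + j453 → |·| = √(343²+453²) = √322858 ≈ 568.21, ∠ = arctan(453/343) ≈ 52.87°
pole (s+200): 200 + j453 → |·| = √(200²+453²) = √245209 ≈ 495.19, ∠ = arctan(453/200) ≈ 66.18°
pole (s+491): 491 + j453 → |·| = √(491²+453²) = √446290 ≈ 668.05, ∠ = arctan(453/491) ≈ 42.69°
pole at origin: |s| = 453, ∠ = 90.00° (in denominator)
∠T = 141.86° − 198.87° = -57.01°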